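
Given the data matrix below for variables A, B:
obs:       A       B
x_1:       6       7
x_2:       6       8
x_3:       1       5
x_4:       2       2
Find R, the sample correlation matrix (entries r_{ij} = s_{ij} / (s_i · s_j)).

Step 1 — column means:
  mean(A) = (6 + 6 + 1 + 2) / 4 = 15/4 = 3.75
  mean(B) = (7 + 8 + 5 + 2) / 4 = 22/4 = 5.5

Step 2 — sample variances and covariances s[i,j] = (1/(n-1)) · Σ_k (x_{k,i} - mean_i) · (x_{k,j} - mean_j), with n-1 = 3:
  s[A,A] = ((2.25)·(2.25) + (2.25)·(2.25) + (-2.75)·(-2.75) + (-1.75)·(-1.75)) / 3 = 20.75/3 = 6.9167
  s[A,B] = ((2.25)·(1.5) + (2.25)·(2.5) + (-2.75)·(-0.5) + (-1.75)·(-3.5)) / 3 = 16.5/3 = 5.5
  s[B,B] = ((1.5)·(1.5) + (2.5)·(2.5) + (-0.5)·(-0.5) + (-3.5)·(-3.5)) / 3 = 21/3 = 7
  Sample standard deviations s_i = √(s[i,i]):
  s(A) = √(6.9167) = 2.63
  s(B) = √(7) = 2.6458

Step 3 — r_{ij} = s_{ij} / (s_i · s_j):
  r[A,A] = 1 (diagonal).
  r[A,B] = 5.5 / (2.63 · 2.6458) = 5.5 / 6.9582 = 0.7904
  r[B,B] = 1 (diagonal).

R is symmetric with unit diagonal. Assembling:

R = [[1, 0.7904],
 [0.7904, 1]]


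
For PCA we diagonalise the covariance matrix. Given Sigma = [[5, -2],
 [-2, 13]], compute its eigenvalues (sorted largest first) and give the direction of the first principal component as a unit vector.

Step 1 — characteristic polynomial of 2×2 Sigma:
  det(Sigma - λI) = λ² - trace · λ + det = 0.
  trace = 5 + 13 = 18, det = 5·13 - (-2)² = 61.
Step 2 — discriminant:
  Δ = trace² - 4·det = 324 - 244 = 80.
Step 3 — eigenvalues:
  λ = (trace ± √Δ)/2 = (18 ± 8.9443)/2,
  λ_1 = 13.4721,  λ_2 = 4.5279.

Step 4 — unit eigenvector for λ_1: solve (Sigma - λ_1 I)v = 0. First row:
  (5 - 13.4721)·v_x + (-2)·v_y = 0, i.e. (-8.4721)·v_x + (-2)·v_y = 0,
  so v ∝ (b, λ_1 - a) = (-2, 8.4721); multiply by -1 so the first entry is positive: u = (2, -8.4721).
  ||u|| = √((2)² + (-8.4721)²) = √(75.7771) ≈ 8.705,
  v_1 = u/||u|| ≈ (0.2298, -0.9732) (||v_1|| = 1).

λ_1 = 13.4721,  λ_2 = 4.5279;  v_1 ≈ (0.2298, -0.9732)


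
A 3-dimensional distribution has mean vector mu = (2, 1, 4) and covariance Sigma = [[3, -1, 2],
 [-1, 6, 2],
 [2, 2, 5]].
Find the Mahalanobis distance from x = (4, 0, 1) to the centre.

Step 1 — centre the observation: (x - mu) = (2, -1, -3).

Step 2 — invert Sigma (cofactor / det for 3×3, or solve directly):
  Sigma^{-1} = [[0.6341, 0.2195, -0.3415],
 [0.2195, 0.2683, -0.1951],
 [-0.3415, -0.1951, 0.4146]].

Step 3 — form the quadratic (x - mu)^T · Sigma^{-1} · (x - mu):
  Sigma^{-1} · (x - mu) = (2.0732, 0.7561, -1.7317).
  (x - mu)^T · [Sigma^{-1} · (x - mu)] = (2)·(2.0732) + (-1)·(0.7561) + (-3)·(-1.7317) = 8.5854.

Step 4 — take square root: d = √(8.5854) ≈ 2.9301.

d(x, mu) = √(8.5854) ≈ 2.9301


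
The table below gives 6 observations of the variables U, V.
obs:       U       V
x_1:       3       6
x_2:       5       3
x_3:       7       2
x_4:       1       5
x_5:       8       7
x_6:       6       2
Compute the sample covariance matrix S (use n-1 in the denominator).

Step 1 — column means:
  mean(U) = (3 + 5 + 7 + 1 + 8 + 6) / 6 = 30/6 = 5
  mean(V) = (6 + 3 + 2 + 5 + 7 + 2) / 6 = 25/6 = 4.1667

Step 2 — sample covariance S[i,j] = (1/(n-1)) · Σ_k (x_{k,i} - mean_i) · (x_{k,j} - mean_j), with n-1 = 5.
  S[U,U] = ((-2)·(-2) + (0)·(0) + (2)·(2) + (-4)·(-4) + (3)·(3) + (1)·(1)) / 5 = 34/5 = 6.8
  S[U,V] = ((-2)·(1.8333) + (0)·(-1.1667) + (2)·(-2.1667) + (-4)·(0.8333) + (3)·(2.8333) + (1)·(-2.1667)) / 5 = -5/5 = -1
  S[V,V] = ((1.8333)·(1.8333) + (-1.1667)·(-1.1667) + (-2.1667)·(-2.1667) + (0.8333)·(0.8333) + (2.8333)·(2.8333) + (-2.1667)·(-2.1667)) / 5 = 22.8333/5 = 4.5667

S is symmetric (S[j,i] = S[i,j]). Assembling:

S = [[6.8, -1],
 [-1, 4.5667]]


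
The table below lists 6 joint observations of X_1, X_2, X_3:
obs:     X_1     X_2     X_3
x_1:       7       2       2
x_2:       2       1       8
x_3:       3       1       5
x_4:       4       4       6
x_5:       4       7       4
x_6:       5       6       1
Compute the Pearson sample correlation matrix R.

Step 1 — column means:
  mean(X_1) = (7 + 2 + 3 + 4 + 4 + 5) / 6 = 25/6 = 4.1667
  mean(X_2) = (2 + 1 + 1 + 4 + 7 + 6) / 6 = 21/6 = 3.5
  mean(X_3) = (2 + 8 + 5 + 6 + 4 + 1) / 6 = 26/6 = 4.3333

Step 2 — sample variances and covariances s[i,j] = (1/(n-1)) · Σ_k (x_{k,i} - mean_i) · (x_{k,j} - mean_j), with n-1 = 5:
  s[X_1,X_1] = ((2.8333)·(2.8333) + (-2.1667)·(-2.1667) + (-1.1667)·(-1.1667) + (-0.1667)·(-0.1667) + (-0.1667)·(-0.1667) + (0.8333)·(0.8333)) / 5 = 14.8333/5 = 2.9667
  s[X_1,X_2] = ((2.8333)·(-1.5) + (-2.1667)·(-2.5) + (-1.1667)·(-2.5) + (-0.1667)·(0.5) + (-0.1667)·(3.5) + (0.8333)·(2.5)) / 5 = 5.5/5 = 1.1
  s[X_1,X_3] = ((2.8333)·(-2.3333) + (-2.1667)·(3.6667) + (-1.1667)·(0.6667) + (-0.1667)·(1.6667) + (-0.1667)·(-0.3333) + (0.8333)·(-3.3333)) / 5 = -18.3333/5 = -3.6667
  s[X_2,X_2] = ((-1.5)·(-1.5) + (-2.5)·(-2.5) + (-2.5)·(-2.5) + (0.5)·(0.5) + (3.5)·(3.5) + (2.5)·(2.5)) / 5 = 33.5/5 = 6.7
  s[X_2,X_3] = ((-1.5)·(-2.3333) + (-2.5)·(3.6667) + (-2.5)·(0.6667) + (0.5)·(1.6667) + (3.5)·(-0.3333) + (2.5)·(-3.3333)) / 5 = -16/5 = -3.2
  s[X_3,X_3] = ((-2.3333)·(-2.3333) + (3.6667)·(3.6667) + (0.6667)·(0.6667) + (1.6667)·(1.6667) + (-0.3333)·(-0.3333) + (-3.3333)·(-3.3333)) / 5 = 33.3333/5 = 6.6667
  Sample standard deviations s_i = √(s[i,i]):
  s(X_1) = √(2.9667) = 1.7224
  s(X_2) = √(6.7) = 2.5884
  s(X_3) = √(6.6667) = 2.582

Step 3 — r_{ij} = s_{ij} / (s_i · s_j):
  r[X_1,X_1] = 1 (diagonal).
  r[X_1,X_2] = 1.1 / (1.7224 · 2.5884) = 1.1 / 4.4583 = 0.2467
  r[X_1,X_3] = -3.6667 / (1.7224 · 2.582) = -3.6667 / 4.4472 = -0.8245
  r[X_2,X_2] = 1 (diagonal).
  r[X_2,X_3] = -3.2 / (2.5884 · 2.582) = -3.2 / 6.6833 = -0.4788
  r[X_3,X_3] = 1 (diagonal).

R is symmetric with unit diagonal. Assembling:

R = [[1, 0.2467, -0.8245],
 [0.2467, 1, -0.4788],
 [-0.8245, -0.4788, 1]]


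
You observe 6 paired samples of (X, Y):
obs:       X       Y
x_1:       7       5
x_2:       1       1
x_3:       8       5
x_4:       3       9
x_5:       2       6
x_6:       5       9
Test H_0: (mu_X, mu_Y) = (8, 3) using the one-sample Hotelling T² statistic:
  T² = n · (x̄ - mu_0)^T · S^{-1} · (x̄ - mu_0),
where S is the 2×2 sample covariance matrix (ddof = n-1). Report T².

Step 1 — sample mean vector:
  mean(X) = (7 + 1 + 8 + 3 + 2 + 5) / 6 = 26/6 = 4.3333
  mean(Y) = (5 + 1 + 5 + 9 + 6 + 9) / 6 = 35/6 = 5.8333
  x̄ = (4.3333, 5.8333),  deviation x̄ - mu_0 = (4.3333, 5.8333) - (8, 3) = (-3.6667, 2.8333).

Step 2 — sample covariance matrix, S[i,j] = (1/(n-1)) · Σ_k (x_{k,i} - mean_i) · (x_{k,j} - mean_j), divisor n-1 = 5:
  S[X,X] = ((2.6667)·(2.6667) + (-3.3333)·(-3.3333) + (3.6667)·(3.6667) + (-1.3333)·(-1.3333) + (-2.3333)·(-2.3333) + (0.6667)·(0.6667)) / 5 = 39.3333/5 = 7.8667
  S[X,Y] = ((2.6667)·(-0.8333) + (-3.3333)·(-4.8333) + (3.6667)·(-0.8333) + (-1.3333)·(3.1667) + (-2.3333)·(0.1667) + (0.6667)·(3.1667)) / 5 = 8.3333/5 = 1.6667
  S[Y,Y] = ((-0.8333)·(-0.8333) + (-4.8333)·(-4.8333) + (-0.8333)·(-0.8333) + (3.1667)·(3.1667) + (0.1667)·(0.1667) + (3.1667)·(3.1667)) / 5 = 44.8333/5 = 8.9667
  S = [[7.8667, 1.6667],
 [1.6667, 8.9667]].

Step 3 — invert S. det(S) = 7.8667·8.9667 - (1.6667)² = 67.76.
  S^{-1} = (1/det) · [[d, -b], [-b, a]] = [[0.1323, -0.0246],
 [-0.0246, 0.1161]].

Step 4 — quadratic form (x̄ - mu_0)^T · S^{-1} · (x̄ - mu_0):
  S^{-1} · (x̄ - mu_0) = (-0.5549, 0.4191),
  (x̄ - mu_0)^T · [...] = (-3.6667)·(-0.5549) + (2.8333)·(0.4191) = 3.2222.

Step 5 — scale by n: T² = 6 · 3.2222 = 19.3329.

T² ≈ 19.3329


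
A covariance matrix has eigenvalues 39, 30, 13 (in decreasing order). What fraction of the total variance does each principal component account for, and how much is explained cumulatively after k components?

Step 1 — total variance = trace(Sigma) = Σ λ_i = 39 + 30 + 13 = 82.

Step 2 — fraction explained by component i = λ_i / Σ λ:
  PC1: 39/82 = 0.4756
  PC2: 30/82 = 0.3659
  PC3: 13/82 = 0.1585

Step 3 — cumulative fraction after k components = (λ_1 + ... + λ_k) / Σ λ:
  k = 1: 39/82 = 0.4756
  k = 2: (39 + 30)/82 = 69/82 = 0.8415
  k = 3: (39 + 30 + 13)/82 = 82/82 = 1

Summary (fraction, with percent):

explained: PC1 0.4756 (47.56%), PC2 0.3659 (36.59%), PC3 0.1585 (15.85%);  cumulative: 0.4756, 0.8415, 1


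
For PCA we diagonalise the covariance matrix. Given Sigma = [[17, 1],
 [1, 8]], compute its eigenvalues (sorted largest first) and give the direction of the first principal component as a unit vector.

Step 1 — characteristic polynomial of 2×2 Sigma:
  det(Sigma - λI) = λ² - trace · λ + det = 0.
  trace = 17 + 8 = 25, det = 17·8 - (1)² = 135.
Step 2 — discriminant:
  Δ = trace² - 4·det = 625 - 540 = 85.
Step 3 — eigenvalues:
  λ = (trace ± √Δ)/2 = (25 ± 9.2195)/2,
  λ_1 = 17.1098,  λ_2 = 7.8902.

Step 4 — unit eigenvector for λ_1: solve (Sigma - λ_1 I)v = 0. First row:
  (17 - 17.1098)·v_x + (1)·v_y = 0, i.e. (-0.1098)·v_x + (1)·v_y = 0,
  so v ∝ (b, λ_1 - a) = (1, 0.1098) = u.
  ||u|| = √((1)² + (0.1098)²) = √(1.012) ≈ 1.006,
  v_1 = u/||u|| ≈ (0.994, 0.1091) (||v_1|| = 1).

λ_1 = 17.1098,  λ_2 = 7.8902;  v_1 ≈ (0.994, 0.1091)


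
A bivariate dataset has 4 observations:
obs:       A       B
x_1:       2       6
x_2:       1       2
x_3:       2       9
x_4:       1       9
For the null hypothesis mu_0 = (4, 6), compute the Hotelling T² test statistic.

Step 1 — sample mean vector:
  mean(A) = (2 + 1 + 2 + 1) / 4 = 6/4 = 1.5
  mean(B) = (6 + 2 + 9 + 9) / 4 = 26/4 = 6.5
  x̄ = (1.5, 6.5),  deviation x̄ - mu_0 = (1.5, 6.5) - (4, 6) = (-2.5, 0.5).

Step 2 — sample covariance matrix, S[i,j] = (1/(n-1)) · Σ_k (x_{k,i} - mean_i) · (x_{k,j} - mean_j), divisor n-1 = 3:
  S[A,A] = ((0.5)·(0.5) + (-0.5)·(-0.5) + (0.5)·(0.5) + (-0.5)·(-0.5)) / 3 = 1/3 = 0.3333
  S[A,B] = ((0.5)·(-0.5) + (-0.5)·(-4.5) + (0.5)·(2.5) + (-0.5)·(2.5)) / 3 = 2/3 = 0.6667
  S[B,B] = ((-0.5)·(-0.5) + (-4.5)·(-4.5) + (2.5)·(2.5) + (2.5)·(2.5)) / 3 = 33/3 = 11
  S = [[0.3333, 0.6667],
 [0.6667, 11]].

Step 3 — invert S. det(S) = 0.3333·11 - (0.6667)² = 3.2222.
  S^{-1} = (1/det) · [[d, -b], [-b, a]] = [[3.4138, -0.2069],
 [-0.2069, 0.1034]].

Step 4 — quadratic form (x̄ - mu_0)^T · S^{-1} · (x̄ - mu_0):
  S^{-1} · (x̄ - mu_0) = (-8.6379, 0.569),
  (x̄ - mu_0)^T · [...] = (-2.5)·(-8.6379) + (0.5)·(0.569) = 21.8793.

Step 5 — scale by n: T² = 4 · 21.8793 = 87.5172.

T² ≈ 87.5172


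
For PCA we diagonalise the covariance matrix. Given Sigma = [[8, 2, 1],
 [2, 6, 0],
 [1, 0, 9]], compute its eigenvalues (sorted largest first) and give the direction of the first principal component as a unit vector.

Step 1 — characteristic polynomial p(λ) = det(λI - Sigma) = λ³ - tr·λ² + c_1·λ - det, where tr = trace, c_1 = sum of the principal 2×2 minors, det = det(Sigma):
  tr = 8 + 6 + 9 = 23,
  c_1 = (8·6 - (2)²) + (8·9 - (1)²) + (6·9 - (0)²) = 44 + 71 + 54 = 169,
  det = 8·(6·9 - (0)²) - (2)·((2)·9 - (0)·(1)) + (1)·((2)·(0) - 6·(1)) = 8·(54) - (2)·(18) + (1)·(-6) = 390.
  So p(λ) = λ³ - 23λ² + 169λ - 390.
Step 2 — look for an integer root (rational root theorem: any rational root is an integer divisor of 390). Testing λ = 10:
  p(10) = 1000 - 2300 + 1690 - 390 = 0  ✓
  Dividing out (λ - 10): p(λ) = (λ - 10)(λ² - 13λ + 39).
Step 3 — remaining eigenvalues from the quadratic λ² - 13λ + 39 = 0:
  Δ = 13² - 4·39 = 169 - 156 = 13,  λ = (13 ± √13)/2 = (13 ± 3.6056)/2 ≈ 8.3028 or 4.6972.
  Sorted: λ_1 = 10,  λ_2 = 8.3028,  λ_3 = 4.6972  (check: sum = 23 = tr ✓).

Step 4 — unit eigenvector for λ_1 = 10: v spans the null space of (Sigma - λ_1 I), whose rows are
  r_1 = (-2, 2, 1),  r_2 = (2, -4, 0),  r_3 = (1, 0, -1).
  v is orthogonal to every row, so take v ∝ r_1 × r_2 = ((2)·(0) - (1)·(-4), (1)·(2) - (-2)·(0), (-2)·(-4) - (2)·(2)) = (4, 2, 4).
  Rescale (divide by 2): u = (2, 1, 2).
  ||u|| = √((2)² + (1)² + (2)²) = √(9) = 3,  v_1 = u/||u|| ≈ (0.6667, 0.3333, 0.6667) (||v_1|| = 1).

λ_1 = 10,  λ_2 = 8.3028,  λ_3 = 4.6972;  v_1 ≈ (0.6667, 0.3333, 0.6667)


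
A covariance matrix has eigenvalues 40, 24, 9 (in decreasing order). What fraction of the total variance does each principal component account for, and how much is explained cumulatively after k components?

Step 1 — total variance = trace(Sigma) = Σ λ_i = 40 + 24 + 9 = 73.

Step 2 — fraction explained by component i = λ_i / Σ λ:
  PC1: 40/73 = 0.5479
  PC2: 24/73 = 0.3288
  PC3: 9/73 = 0.1233

Step 3 — cumulative fraction after k components = (λ_1 + ... + λ_k) / Σ λ:
  k = 1: 40/73 = 0.5479
  k = 2: (40 + 24)/73 = 64/73 = 0.8767
  k = 3: (40 + 24 + 9)/73 = 73/73 = 1

Summary (fraction, with percent):

explained: PC1 0.5479 (54.79%), PC2 0.3288 (32.88%), PC3 0.1233 (12.33%);  cumulative: 0.5479, 0.8767, 1


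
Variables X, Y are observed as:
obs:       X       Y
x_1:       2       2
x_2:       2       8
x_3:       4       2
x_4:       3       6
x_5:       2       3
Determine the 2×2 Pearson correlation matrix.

Step 1 — column means:
  mean(X) = (2 + 2 + 4 + 3 + 2) / 5 = 13/5 = 2.6
  mean(Y) = (2 + 8 + 2 + 6 + 3) / 5 = 21/5 = 4.2

Step 2 — sample variances and covariances s[i,j] = (1/(n-1)) · Σ_k (x_{k,i} - mean_i) · (x_{k,j} - mean_j), with n-1 = 4:
  s[X,X] = ((-0.6)·(-0.6) + (-0.6)·(-0.6) + (1.4)·(1.4) + (0.4)·(0.4) + (-0.6)·(-0.6)) / 4 = 3.2/4 = 0.8
  s[X,Y] = ((-0.6)·(-2.2) + (-0.6)·(3.8) + (1.4)·(-2.2) + (0.4)·(1.8) + (-0.6)·(-1.2)) / 4 = -2.6/4 = -0.65
  s[Y,Y] = ((-2.2)·(-2.2) + (3.8)·(3.8) + (-2.2)·(-2.2) + (1.8)·(1.8) + (-1.2)·(-1.2)) / 4 = 28.8/4 = 7.2
  Sample standard deviations s_i = √(s[i,i]):
  s(X) = √(0.8) = 0.8944
  s(Y) = √(7.2) = 2.6833

Step 3 — r_{ij} = s_{ij} / (s_i · s_j):
  r[X,X] = 1 (diagonal).
  r[X,Y] = -0.65 / (0.8944 · 2.6833) = -0.65 / 2.4 = -0.2708
  r[Y,Y] = 1 (diagonal).

R is symmetric with unit diagonal. Assembling:

R = [[1, -0.2708],
 [-0.2708, 1]]


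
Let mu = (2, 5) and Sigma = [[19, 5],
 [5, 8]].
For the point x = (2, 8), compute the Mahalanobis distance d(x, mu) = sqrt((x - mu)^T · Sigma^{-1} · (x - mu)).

Step 1 — centre the observation: (x - mu) = (0, 3).

Step 2 — invert Sigma. det(Sigma) = 19·8 - (5)² = 127.
  Sigma^{-1} = (1/det) · [[d, -b], [-b, a]] = [[0.063, -0.0394],
 [-0.0394, 0.1496]].

Step 3 — form the quadratic (x - mu)^T · Sigma^{-1} · (x - mu):
  Sigma^{-1} · (x - mu) = (-0.1181, 0.4488).
  (x - mu)^T · [Sigma^{-1} · (x - mu)] = (0)·(-0.1181) + (3)·(0.4488) = 1.3465.

Step 4 — take square root: d = √(1.3465) ≈ 1.1604.

d(x, mu) = √(1.3465) ≈ 1.1604


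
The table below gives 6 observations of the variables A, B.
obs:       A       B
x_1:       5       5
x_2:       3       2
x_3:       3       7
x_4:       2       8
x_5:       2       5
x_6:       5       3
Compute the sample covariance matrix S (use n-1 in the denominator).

Step 1 — column means:
  mean(A) = (5 + 3 + 3 + 2 + 2 + 5) / 6 = 20/6 = 3.3333
  mean(B) = (5 + 2 + 7 + 8 + 5 + 3) / 6 = 30/6 = 5

Step 2 — sample covariance S[i,j] = (1/(n-1)) · Σ_k (x_{k,i} - mean_i) · (x_{k,j} - mean_j), with n-1 = 5.
  S[A,A] = ((1.6667)·(1.6667) + (-0.3333)·(-0.3333) + (-0.3333)·(-0.3333) + (-1.3333)·(-1.3333) + (-1.3333)·(-1.3333) + (1.6667)·(1.6667)) / 5 = 9.3333/5 = 1.8667
  S[A,B] = ((1.6667)·(0) + (-0.3333)·(-3) + (-0.3333)·(2) + (-1.3333)·(3) + (-1.3333)·(0) + (1.6667)·(-2)) / 5 = -7/5 = -1.4
  S[B,B] = ((0)·(0) + (-3)·(-3) + (2)·(2) + (3)·(3) + (0)·(0) + (-2)·(-2)) / 5 = 26/5 = 5.2

S is symmetric (S[j,i] = S[i,j]). Assembling:

S = [[1.8667, -1.4],
 [-1.4, 5.2]]


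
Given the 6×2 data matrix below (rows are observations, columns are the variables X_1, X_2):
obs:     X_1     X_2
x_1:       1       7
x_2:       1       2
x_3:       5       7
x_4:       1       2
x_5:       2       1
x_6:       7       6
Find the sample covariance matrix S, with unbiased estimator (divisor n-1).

Step 1 — column means:
  mean(X_1) = (1 + 1 + 5 + 1 + 2 + 7) / 6 = 17/6 = 2.8333
  mean(X_2) = (7 + 2 + 7 + 2 + 1 + 6) / 6 = 25/6 = 4.1667

Step 2 — sample covariance S[i,j] = (1/(n-1)) · Σ_k (x_{k,i} - mean_i) · (x_{k,j} - mean_j), with n-1 = 5.
  S[X_1,X_1] = ((-1.8333)·(-1.8333) + (-1.8333)·(-1.8333) + (2.1667)·(2.1667) + (-1.8333)·(-1.8333) + (-0.8333)·(-0.8333) + (4.1667)·(4.1667)) / 5 = 32.8333/5 = 6.5667
  S[X_1,X_2] = ((-1.8333)·(2.8333) + (-1.8333)·(-2.1667) + (2.1667)·(2.8333) + (-1.8333)·(-2.1667) + (-0.8333)·(-3.1667) + (4.1667)·(1.8333)) / 5 = 19.1667/5 = 3.8333
  S[X_2,X_2] = ((2.8333)·(2.8333) + (-2.1667)·(-2.1667) + (2.8333)·(2.8333) + (-2.1667)·(-2.1667) + (-3.1667)·(-3.1667) + (1.8333)·(1.8333)) / 5 = 38.8333/5 = 7.7667

S is symmetric (S[j,i] = S[i,j]). Assembling:

S = [[6.5667, 3.8333],
 [3.8333, 7.7667]]


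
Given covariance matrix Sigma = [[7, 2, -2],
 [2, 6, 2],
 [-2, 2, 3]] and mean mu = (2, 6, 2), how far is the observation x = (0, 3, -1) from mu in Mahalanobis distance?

Step 1 — centre the observation: (x - mu) = (-2, -3, -3).

Step 2 — invert Sigma (cofactor / det for 3×3, or solve directly):
  Sigma^{-1} = [[0.3043, -0.2174, 0.3478],
 [-0.2174, 0.3696, -0.3913],
 [0.3478, -0.3913, 0.8261]].

Step 3 — form the quadratic (x - mu)^T · Sigma^{-1} · (x - mu):
  Sigma^{-1} · (x - mu) = (-1, 0.5, -2).
  (x - mu)^T · [Sigma^{-1} · (x - mu)] = (-2)·(-1) + (-3)·(0.5) + (-3)·(-2) = 6.5.

Step 4 — take square root: d = √(6.5) ≈ 2.5495.

d(x, mu) = √(6.5) ≈ 2.5495


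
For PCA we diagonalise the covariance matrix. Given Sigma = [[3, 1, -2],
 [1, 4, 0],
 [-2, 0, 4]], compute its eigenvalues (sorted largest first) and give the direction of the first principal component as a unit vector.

Step 1 — characteristic polynomial p(λ) = det(λI - Sigma) = λ³ - tr·λ² + c_1·λ - det, where tr = trace, c_1 = sum of the principal 2×2 minors, det = det(Sigma):
  tr = 3 + 4 + 4 = 11,
  c_1 = (3·4 - (1)²) + (3·4 - (-2)²) + (4·4 - (0)²) = 11 + 8 + 16 = 35,
  det = 3·(4·4 - (0)²) - (1)·((1)·4 - (0)·(-2)) + (-2)·((1)·(0) - 4·(-2)) = 3·(16) - (1)·(4) + (-2)·(8) = 28.
  So p(λ) = λ³ - 11λ² + 35λ - 28.
Step 2 — look for an integer root (rational root theorem: any rational root is an integer divisor of 28). Testing λ = 4:
  p(4) = 64 - 176 + 140 - 28 = 0  ✓
  Dividing out (λ - 4): p(λ) = (λ - 4)(λ² - 7λ + 7).
Step 3 — remaining eigenvalues from the quadratic λ² - 7λ + 7 = 0:
  Δ = 7² - 4·7 = 49 - 28 = 21,  λ = (7 ± √21)/2 = (7 ± 4.5826)/2 ≈ 5.7913 or 1.2087.
  Sorted: λ_1 = 5.7913,  λ_2 = 4,  λ_3 = 1.2087  (check: sum = 11 = tr ✓).

Step 4 — unit eigenvector for λ_1 ≈ 5.7913: v spans the null space of (Sigma - λ_1 I), whose rows are
  r_1 = (-2.7913, 1, -2),  r_2 = (1, -1.7913, 0),  r_3 = (-2, 0, -1.7913).
  v is orthogonal to every row, so take v ∝ r_1 × r_2 = ((1)·(0) - (-2)·(-1.7913), (-2)·(1) - (-2.7913)·(0), (-2.7913)·(-1.7913) - (1)·(1)) ≈ (-3.5826, -2, 4).
  Rescale (multiply by -1 so the first nonzero entry is positive): u = (3.5826, 2, -4).
  ||u|| = √((3.5826)² + (2)² + (-4)²) = √(32.8348) ≈ 5.7302,  v_1 = u/||u|| ≈ (0.6252, 0.349, -0.6981) (||v_1|| = 1).

λ_1 = 5.7913,  λ_2 = 4,  λ_3 = 1.2087;  v_1 ≈ (0.6252, 0.349, -0.6981)


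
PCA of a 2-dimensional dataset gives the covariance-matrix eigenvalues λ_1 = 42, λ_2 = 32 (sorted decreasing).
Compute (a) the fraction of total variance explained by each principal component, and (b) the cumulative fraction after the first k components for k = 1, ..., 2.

Step 1 — total variance = trace(Sigma) = Σ λ_i = 42 + 32 = 74.

Step 2 — fraction explained by component i = λ_i / Σ λ:
  PC1: 42/74 = 0.5676
  PC2: 32/74 = 0.4324

Step 3 — cumulative fraction after k components = (λ_1 + ... + λ_k) / Σ λ:
  k = 1: 42/74 = 0.5676
  k = 2: (42 + 32)/74 = 74/74 = 1

Summary (fraction, with percent):

explained: PC1 0.5676 (56.76%), PC2 0.4324 (43.24%);  cumulative: 0.5676, 1


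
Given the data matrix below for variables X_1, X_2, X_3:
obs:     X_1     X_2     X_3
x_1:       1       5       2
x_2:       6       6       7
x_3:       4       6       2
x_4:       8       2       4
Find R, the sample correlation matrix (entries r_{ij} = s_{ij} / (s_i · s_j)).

Step 1 — column means:
  mean(X_1) = (1 + 6 + 4 + 8) / 4 = 19/4 = 4.75
  mean(X_2) = (5 + 6 + 6 + 2) / 4 = 19/4 = 4.75
  mean(X_3) = (2 + 7 + 2 + 4) / 4 = 15/4 = 3.75

Step 2 — sample variances and covariances s[i,j] = (1/(n-1)) · Σ_k (x_{k,i} - mean_i) · (x_{k,j} - mean_j), with n-1 = 3:
  s[X_1,X_1] = ((-3.75)·(-3.75) + (1.25)·(1.25) + (-0.75)·(-0.75) + (3.25)·(3.25)) / 3 = 26.75/3 = 8.9167
  s[X_1,X_2] = ((-3.75)·(0.25) + (1.25)·(1.25) + (-0.75)·(1.25) + (3.25)·(-2.75)) / 3 = -9.25/3 = -3.0833
  s[X_1,X_3] = ((-3.75)·(-1.75) + (1.25)·(3.25) + (-0.75)·(-1.75) + (3.25)·(0.25)) / 3 = 12.75/3 = 4.25
  s[X_2,X_2] = ((0.25)·(0.25) + (1.25)·(1.25) + (1.25)·(1.25) + (-2.75)·(-2.75)) / 3 = 10.75/3 = 3.5833
  s[X_2,X_3] = ((0.25)·(-1.75) + (1.25)·(3.25) + (1.25)·(-1.75) + (-2.75)·(0.25)) / 3 = 0.75/3 = 0.25
  s[X_3,X_3] = ((-1.75)·(-1.75) + (3.25)·(3.25) + (-1.75)·(-1.75) + (0.25)·(0.25)) / 3 = 16.75/3 = 5.5833
  Sample standard deviations s_i = √(s[i,i]):
  s(X_1) = √(8.9167) = 2.9861
  s(X_2) = √(3.5833) = 1.893
  s(X_3) = √(5.5833) = 2.3629

Step 3 — r_{ij} = s_{ij} / (s_i · s_j):
  r[X_1,X_1] = 1 (diagonal).
  r[X_1,X_2] = -3.0833 / (2.9861 · 1.893) = -3.0833 / 5.6526 = -0.5455
  r[X_1,X_3] = 4.25 / (2.9861 · 2.3629) = 4.25 / 7.0558 = 0.6023
  r[X_2,X_2] = 1 (diagonal).
  r[X_2,X_3] = 0.25 / (1.893 · 2.3629) = 0.25 / 4.4729 = 0.0559
  r[X_3,X_3] = 1 (diagonal).

R is symmetric with unit diagonal. Assembling:

R = [[1, -0.5455, 0.6023],
 [-0.5455, 1, 0.0559],
 [0.6023, 0.0559, 1]]


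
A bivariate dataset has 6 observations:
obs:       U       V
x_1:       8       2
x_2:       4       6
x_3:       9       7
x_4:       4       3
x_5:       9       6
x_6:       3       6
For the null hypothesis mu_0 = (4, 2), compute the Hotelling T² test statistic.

Step 1 — sample mean vector:
  mean(U) = (8 + 4 + 9 + 4 + 9 + 3) / 6 = 37/6 = 6.1667
  mean(V) = (2 + 6 + 7 + 3 + 6 + 6) / 6 = 30/6 = 5
  x̄ = (6.1667, 5),  deviation x̄ - mu_0 = (6.1667, 5) - (4, 2) = (2.1667, 3).

Step 2 — sample covariance matrix, S[i,j] = (1/(n-1)) · Σ_k (x_{k,i} - mean_i) · (x_{k,j} - mean_j), divisor n-1 = 5:
  S[U,U] = ((1.8333)·(1.8333) + (-2.1667)·(-2.1667) + (2.8333)·(2.8333) + (-2.1667)·(-2.1667) + (2.8333)·(2.8333) + (-3.1667)·(-3.1667)) / 5 = 38.8333/5 = 7.7667
  S[U,V] = ((1.8333)·(-3) + (-2.1667)·(1) + (2.8333)·(2) + (-2.1667)·(-2) + (2.8333)·(1) + (-3.1667)·(1)) / 5 = 2/5 = 0.4
  S[V,V] = ((-3)·(-3) + (1)·(1) + (2)·(2) + (-2)·(-2) + (1)·(1) + (1)·(1)) / 5 = 20/5 = 4
  S = [[7.7667, 0.4],
 [0.4, 4]].

Step 3 — invert S. det(S) = 7.7667·4 - (0.4)² = 30.9067.
  S^{-1} = (1/det) · [[d, -b], [-b, a]] = [[0.1294, -0.0129],
 [-0.0129, 0.2513]].

Step 4 — quadratic form (x̄ - mu_0)^T · S^{-1} · (x̄ - mu_0):
  S^{-1} · (x̄ - mu_0) = (0.2416, 0.7258),
  (x̄ - mu_0)^T · [...] = (2.1667)·(0.2416) + (3)·(0.7258) = 2.701.

Step 5 — scale by n: T² = 6 · 2.701 = 16.2058.

T² ≈ 16.2058


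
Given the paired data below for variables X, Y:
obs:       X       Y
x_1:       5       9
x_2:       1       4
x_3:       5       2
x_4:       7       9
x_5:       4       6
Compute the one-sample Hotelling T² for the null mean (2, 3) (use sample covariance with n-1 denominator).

Step 1 — sample mean vector:
  mean(X) = (5 + 1 + 5 + 7 + 4) / 5 = 22/5 = 4.4
  mean(Y) = (9 + 4 + 2 + 9 + 6) / 5 = 30/5 = 6
  x̄ = (4.4, 6),  deviation x̄ - mu_0 = (4.4, 6) - (2, 3) = (2.4, 3).

Step 2 — sample covariance matrix, S[i,j] = (1/(n-1)) · Σ_k (x_{k,i} - mean_i) · (x_{k,j} - mean_j), divisor n-1 = 4:
  S[X,X] = ((0.6)·(0.6) + (-3.4)·(-3.4) + (0.6)·(0.6) + (2.6)·(2.6) + (-0.4)·(-0.4)) / 4 = 19.2/4 = 4.8
  S[X,Y] = ((0.6)·(3) + (-3.4)·(-2) + (0.6)·(-4) + (2.6)·(3) + (-0.4)·(0)) / 4 = 14/4 = 3.5
  S[Y,Y] = ((3)·(3) + (-2)·(-2) + (-4)·(-4) + (3)·(3) + (0)·(0)) / 4 = 38/4 = 9.5
  S = [[4.8, 3.5],
 [3.5, 9.5]].

Step 3 — invert S. det(S) = 4.8·9.5 - (3.5)² = 33.35.
  S^{-1} = (1/det) · [[d, -b], [-b, a]] = [[0.2849, -0.1049],
 [-0.1049, 0.1439]].

Step 4 — quadratic form (x̄ - mu_0)^T · S^{-1} · (x̄ - mu_0):
  S^{-1} · (x̄ - mu_0) = (0.3688, 0.1799),
  (x̄ - mu_0)^T · [...] = (2.4)·(0.3688) + (3)·(0.1799) = 1.4249.

Step 5 — scale by n: T² = 5 · 1.4249 = 7.1244.

T² ≈ 7.1244


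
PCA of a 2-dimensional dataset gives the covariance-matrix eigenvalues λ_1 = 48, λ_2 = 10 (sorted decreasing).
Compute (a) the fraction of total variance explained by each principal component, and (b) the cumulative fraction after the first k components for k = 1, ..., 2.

Step 1 — total variance = trace(Sigma) = Σ λ_i = 48 + 10 = 58.

Step 2 — fraction explained by component i = λ_i / Σ λ:
  PC1: 48/58 = 0.8276
  PC2: 10/58 = 0.1724

Step 3 — cumulative fraction after k components = (λ_1 + ... + λ_k) / Σ λ:
  k = 1: 48/58 = 0.8276
  k = 2: (48 + 10)/58 = 58/58 = 1

Summary (fraction, with percent):

explained: PC1 0.8276 (82.76%), PC2 0.1724 (17.24%);  cumulative: 0.8276, 1


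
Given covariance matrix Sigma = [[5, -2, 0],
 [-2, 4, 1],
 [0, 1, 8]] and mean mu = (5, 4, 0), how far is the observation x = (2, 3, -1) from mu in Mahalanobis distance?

Step 1 — centre the observation: (x - mu) = (-3, -1, -1).

Step 2 — invert Sigma (cofactor / det for 3×3, or solve directly):
  Sigma^{-1} = [[0.252, 0.1301, -0.0163],
 [0.1301, 0.3252, -0.0407],
 [-0.0163, -0.0407, 0.1301]].

Step 3 — form the quadratic (x - mu)^T · Sigma^{-1} · (x - mu):
  Sigma^{-1} · (x - mu) = (-0.8699, -0.6748, -0.0407).
  (x - mu)^T · [Sigma^{-1} · (x - mu)] = (-3)·(-0.8699) + (-1)·(-0.6748) + (-1)·(-0.0407) = 3.3252.

Step 4 — take square root: d = √(3.3252) ≈ 1.8235.

d(x, mu) = √(3.3252) ≈ 1.8235


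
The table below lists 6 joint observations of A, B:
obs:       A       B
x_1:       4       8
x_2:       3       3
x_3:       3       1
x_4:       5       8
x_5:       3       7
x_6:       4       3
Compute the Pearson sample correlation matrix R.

Step 1 — column means:
  mean(A) = (4 + 3 + 3 + 5 + 3 + 4) / 6 = 22/6 = 3.6667
  mean(B) = (8 + 3 + 1 + 8 + 7 + 3) / 6 = 30/6 = 5

Step 2 — sample variances and covariances s[i,j] = (1/(n-1)) · Σ_k (x_{k,i} - mean_i) · (x_{k,j} - mean_j), with n-1 = 5:
  s[A,A] = ((0.3333)·(0.3333) + (-0.6667)·(-0.6667) + (-0.6667)·(-0.6667) + (1.3333)·(1.3333) + (-0.6667)·(-0.6667) + (0.3333)·(0.3333)) / 5 = 3.3333/5 = 0.6667
  s[A,B] = ((0.3333)·(3) + (-0.6667)·(-2) + (-0.6667)·(-4) + (1.3333)·(3) + (-0.6667)·(2) + (0.3333)·(-2)) / 5 = 7/5 = 1.4
  s[B,B] = ((3)·(3) + (-2)·(-2) + (-4)·(-4) + (3)·(3) + (2)·(2) + (-2)·(-2)) / 5 = 46/5 = 9.2
  Sample standard deviations s_i = √(s[i,i]):
  s(A) = √(0.6667) = 0.8165
  s(B) = √(9.2) = 3.0332

Step 3 — r_{ij} = s_{ij} / (s_i · s_j):
  r[A,A] = 1 (diagonal).
  r[A,B] = 1.4 / (0.8165 · 3.0332) = 1.4 / 2.4766 = 0.5653
  r[B,B] = 1 (diagonal).

R is symmetric with unit diagonal. Assembling:

R = [[1, 0.5653],
 [0.5653, 1]]


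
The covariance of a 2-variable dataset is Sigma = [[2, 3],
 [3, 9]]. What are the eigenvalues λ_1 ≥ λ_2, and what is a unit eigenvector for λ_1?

Step 1 — characteristic polynomial of 2×2 Sigma:
  det(Sigma - λI) = λ² - trace · λ + det = 0.
  trace = 2 + 9 = 11, det = 2·9 - (3)² = 9.
Step 2 — discriminant:
  Δ = trace² - 4·det = 121 - 36 = 85.
Step 3 — eigenvalues:
  λ = (trace ± √Δ)/2 = (11 ± 9.2195)/2,
  λ_1 = 10.1098,  λ_2 = 0.8902.

Step 4 — unit eigenvector for λ_1: solve (Sigma - λ_1 I)v = 0. First row:
  (2 - 10.1098)·v_x + (3)·v_y = 0, i.e. (-8.1098)·v_x + (3)·v_y = 0,
  so v ∝ (b, λ_1 - a) = (3, 8.1098) = u.
  ||u|| = √((3)² + (8.1098)²) = √(74.7684) ≈ 8.6469,
  v_1 = u/||u|| ≈ (0.3469, 0.9379) (||v_1|| = 1).

λ_1 = 10.1098,  λ_2 = 0.8902;  v_1 ≈ (0.3469, 0.9379)


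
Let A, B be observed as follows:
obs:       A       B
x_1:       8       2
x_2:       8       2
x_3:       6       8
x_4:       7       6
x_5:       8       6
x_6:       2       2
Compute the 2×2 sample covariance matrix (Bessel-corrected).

Step 1 — column means:
  mean(A) = (8 + 8 + 6 + 7 + 8 + 2) / 6 = 39/6 = 6.5
  mean(B) = (2 + 2 + 8 + 6 + 6 + 2) / 6 = 26/6 = 4.3333

Step 2 — sample covariance S[i,j] = (1/(n-1)) · Σ_k (x_{k,i} - mean_i) · (x_{k,j} - mean_j), with n-1 = 5.
  S[A,A] = ((1.5)·(1.5) + (1.5)·(1.5) + (-0.5)·(-0.5) + (0.5)·(0.5) + (1.5)·(1.5) + (-4.5)·(-4.5)) / 5 = 27.5/5 = 5.5
  S[A,B] = ((1.5)·(-2.3333) + (1.5)·(-2.3333) + (-0.5)·(3.6667) + (0.5)·(1.6667) + (1.5)·(1.6667) + (-4.5)·(-2.3333)) / 5 = 5/5 = 1
  S[B,B] = ((-2.3333)·(-2.3333) + (-2.3333)·(-2.3333) + (3.6667)·(3.6667) + (1.6667)·(1.6667) + (1.6667)·(1.6667) + (-2.3333)·(-2.3333)) / 5 = 35.3333/5 = 7.0667

S is symmetric (S[j,i] = S[i,j]). Assembling:

S = [[5.5, 1],
 [1, 7.0667]]


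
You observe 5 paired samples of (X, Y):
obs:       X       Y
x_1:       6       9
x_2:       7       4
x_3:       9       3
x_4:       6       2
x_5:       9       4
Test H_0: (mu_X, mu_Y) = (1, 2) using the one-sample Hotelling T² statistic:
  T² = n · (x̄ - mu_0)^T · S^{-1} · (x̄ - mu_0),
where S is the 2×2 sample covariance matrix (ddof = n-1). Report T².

Step 1 — sample mean vector:
  mean(X) = (6 + 7 + 9 + 6 + 9) / 5 = 37/5 = 7.4
  mean(Y) = (9 + 4 + 3 + 2 + 4) / 5 = 22/5 = 4.4
  x̄ = (7.4, 4.4),  deviation x̄ - mu_0 = (7.4, 4.4) - (1, 2) = (6.4, 2.4).

Step 2 — sample covariance matrix, S[i,j] = (1/(n-1)) · Σ_k (x_{k,i} - mean_i) · (x_{k,j} - mean_j), divisor n-1 = 4:
  S[X,X] = ((-1.4)·(-1.4) + (-0.4)·(-0.4) + (1.6)·(1.6) + (-1.4)·(-1.4) + (1.6)·(1.6)) / 4 = 9.2/4 = 2.3
  S[X,Y] = ((-1.4)·(4.6) + (-0.4)·(-0.4) + (1.6)·(-1.4) + (-1.4)·(-2.4) + (1.6)·(-0.4)) / 4 = -5.8/4 = -1.45
  S[Y,Y] = ((4.6)·(4.6) + (-0.4)·(-0.4) + (-1.4)·(-1.4) + (-2.4)·(-2.4) + (-0.4)·(-0.4)) / 4 = 29.2/4 = 7.3
  S = [[2.3, -1.45],
 [-1.45, 7.3]].

Step 3 — invert S. det(S) = 2.3·7.3 - (-1.45)² = 14.6875.
  S^{-1} = (1/det) · [[d, -b], [-b, a]] = [[0.497, 0.0987],
 [0.0987, 0.1566]].

Step 4 — quadratic form (x̄ - mu_0)^T · S^{-1} · (x̄ - mu_0):
  S^{-1} · (x̄ - mu_0) = (3.4179, 1.0077),
  (x̄ - mu_0)^T · [...] = (6.4)·(3.4179) + (2.4)·(1.0077) = 24.2928.

Step 5 — scale by n: T² = 5 · 24.2928 = 121.4638.

T² ≈ 121.4638


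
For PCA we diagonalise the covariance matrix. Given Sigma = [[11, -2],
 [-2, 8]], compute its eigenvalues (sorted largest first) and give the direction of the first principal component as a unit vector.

Step 1 — characteristic polynomial of 2×2 Sigma:
  det(Sigma - λI) = λ² - trace · λ + det = 0.
  trace = 11 + 8 = 19, det = 11·8 - (-2)² = 84.
Step 2 — discriminant:
  Δ = trace² - 4·det = 361 - 336 = 25.
Step 3 — eigenvalues:
  λ = (trace ± √Δ)/2 = (19 ± 5)/2,
  λ_1 = 12,  λ_2 = 7.

Step 4 — unit eigenvector for λ_1: solve (Sigma - λ_1 I)v = 0. First row:
  (11 - 12)·v_x + (-2)·v_y = 0, i.e. (-1)·v_x + (-2)·v_y = 0,
  so v ∝ (b, λ_1 - a) = (-2, 1); multiply by -1 so the first entry is positive: u = (2, -1).
  ||u|| = √((2)² + (-1)²) = √(5) ≈ 2.2361,
  v_1 = u/||u|| ≈ (0.8944, -0.4472) (||v_1|| = 1).

λ_1 = 12,  λ_2 = 7;  v_1 ≈ (0.8944, -0.4472)


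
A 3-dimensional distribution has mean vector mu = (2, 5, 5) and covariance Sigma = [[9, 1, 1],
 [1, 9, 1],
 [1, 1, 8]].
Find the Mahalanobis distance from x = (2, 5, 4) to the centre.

Step 1 — centre the observation: (x - mu) = (0, 0, -1).

Step 2 — invert Sigma (cofactor / det for 3×3, or solve directly):
  Sigma^{-1} = [[0.1138, -0.0112, -0.0128],
 [-0.0112, 0.1138, -0.0128],
 [-0.0128, -0.0128, 0.1282]].

Step 3 — form the quadratic (x - mu)^T · Sigma^{-1} · (x - mu):
  Sigma^{-1} · (x - mu) = (0.0128, 0.0128, -0.1282).
  (x - mu)^T · [Sigma^{-1} · (x - mu)] = (0)·(0.0128) + (0)·(0.0128) + (-1)·(-0.1282) = 0.1282.

Step 4 — take square root: d = √(0.1282) ≈ 0.3581.

d(x, mu) = √(0.1282) ≈ 0.3581


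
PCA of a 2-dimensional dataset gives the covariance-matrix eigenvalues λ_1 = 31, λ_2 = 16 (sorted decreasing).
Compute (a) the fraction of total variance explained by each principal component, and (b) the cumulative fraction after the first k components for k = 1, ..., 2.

Step 1 — total variance = trace(Sigma) = Σ λ_i = 31 + 16 = 47.

Step 2 — fraction explained by component i = λ_i / Σ λ:
  PC1: 31/47 = 0.6596
  PC2: 16/47 = 0.3404

Step 3 — cumulative fraction after k components = (λ_1 + ... + λ_k) / Σ λ:
  k = 1: 31/47 = 0.6596
  k = 2: (31 + 16)/47 = 47/47 = 1

Summary (fraction, with percent):

explained: PC1 0.6596 (65.96%), PC2 0.3404 (34.04%);  cumulative: 0.6596, 1


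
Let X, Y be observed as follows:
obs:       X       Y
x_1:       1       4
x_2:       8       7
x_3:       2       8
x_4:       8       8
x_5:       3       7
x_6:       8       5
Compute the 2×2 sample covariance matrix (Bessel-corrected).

Step 1 — column means:
  mean(X) = (1 + 8 + 2 + 8 + 3 + 8) / 6 = 30/6 = 5
  mean(Y) = (4 + 7 + 8 + 8 + 7 + 5) / 6 = 39/6 = 6.5

Step 2 — sample covariance S[i,j] = (1/(n-1)) · Σ_k (x_{k,i} - mean_i) · (x_{k,j} - mean_j), with n-1 = 5.
  S[X,X] = ((-4)·(-4) + (3)·(3) + (-3)·(-3) + (3)·(3) + (-2)·(-2) + (3)·(3)) / 5 = 56/5 = 11.2
  S[X,Y] = ((-4)·(-2.5) + (3)·(0.5) + (-3)·(1.5) + (3)·(1.5) + (-2)·(0.5) + (3)·(-1.5)) / 5 = 6/5 = 1.2
  S[Y,Y] = ((-2.5)·(-2.5) + (0.5)·(0.5) + (1.5)·(1.5) + (1.5)·(1.5) + (0.5)·(0.5) + (-1.5)·(-1.5)) / 5 = 13.5/5 = 2.7

S is symmetric (S[j,i] = S[i,j]). Assembling:

S = [[11.2, 1.2],
 [1.2, 2.7]]


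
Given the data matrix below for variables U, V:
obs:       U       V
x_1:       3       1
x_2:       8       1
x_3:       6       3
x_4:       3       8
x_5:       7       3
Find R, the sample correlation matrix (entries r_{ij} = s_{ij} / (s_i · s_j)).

Step 1 — column means:
  mean(U) = (3 + 8 + 6 + 3 + 7) / 5 = 27/5 = 5.4
  mean(V) = (1 + 1 + 3 + 8 + 3) / 5 = 16/5 = 3.2

Step 2 — sample variances and covariances s[i,j] = (1/(n-1)) · Σ_k (x_{k,i} - mean_i) · (x_{k,j} - mean_j), with n-1 = 4:
  s[U,U] = ((-2.4)·(-2.4) + (2.6)·(2.6) + (0.6)·(0.6) + (-2.4)·(-2.4) + (1.6)·(1.6)) / 4 = 21.2/4 = 5.3
  s[U,V] = ((-2.4)·(-2.2) + (2.6)·(-2.2) + (0.6)·(-0.2) + (-2.4)·(4.8) + (1.6)·(-0.2)) / 4 = -12.4/4 = -3.1
  s[V,V] = ((-2.2)·(-2.2) + (-2.2)·(-2.2) + (-0.2)·(-0.2) + (4.8)·(4.8) + (-0.2)·(-0.2)) / 4 = 32.8/4 = 8.2
  Sample standard deviations s_i = √(s[i,i]):
  s(U) = √(5.3) = 2.3022
  s(V) = √(8.2) = 2.8636

Step 3 — r_{ij} = s_{ij} / (s_i · s_j):
  r[U,U] = 1 (diagonal).
  r[U,V] = -3.1 / (2.3022 · 2.8636) = -3.1 / 6.5924 = -0.4702
  r[V,V] = 1 (diagonal).

R is symmetric with unit diagonal. Assembling:

R = [[1, -0.4702],
 [-0.4702, 1]]


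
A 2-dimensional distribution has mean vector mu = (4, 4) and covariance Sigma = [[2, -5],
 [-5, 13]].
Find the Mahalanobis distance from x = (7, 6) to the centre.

Step 1 — centre the observation: (x - mu) = (3, 2).

Step 2 — invert Sigma. det(Sigma) = 2·13 - (-5)² = 1.
  Sigma^{-1} = (1/det) · [[d, -b], [-b, a]] = [[13, 5],
 [5, 2]].

Step 3 — form the quadratic (x - mu)^T · Sigma^{-1} · (x - mu):
  Sigma^{-1} · (x - mu) = (49, 19).
  (x - mu)^T · [Sigma^{-1} · (x - mu)] = (3)·(49) + (2)·(19) = 185.

Step 4 — take square root: d = √(185) ≈ 13.6015.

d(x, mu) = √(185) ≈ 13.6015


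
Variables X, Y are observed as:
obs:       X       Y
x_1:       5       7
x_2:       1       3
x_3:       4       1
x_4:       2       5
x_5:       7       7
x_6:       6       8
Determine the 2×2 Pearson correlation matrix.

Step 1 — column means:
  mean(X) = (5 + 1 + 4 + 2 + 7 + 6) / 6 = 25/6 = 4.1667
  mean(Y) = (7 + 3 + 1 + 5 + 7 + 8) / 6 = 31/6 = 5.1667

Step 2 — sample variances and covariances s[i,j] = (1/(n-1)) · Σ_k (x_{k,i} - mean_i) · (x_{k,j} - mean_j), with n-1 = 5:
  s[X,X] = ((0.8333)·(0.8333) + (-3.1667)·(-3.1667) + (-0.1667)·(-0.1667) + (-2.1667)·(-2.1667) + (2.8333)·(2.8333) + (1.8333)·(1.8333)) / 5 = 26.8333/5 = 5.3667
  s[X,Y] = ((0.8333)·(1.8333) + (-3.1667)·(-2.1667) + (-0.1667)·(-4.1667) + (-2.1667)·(-0.1667) + (2.8333)·(1.8333) + (1.8333)·(2.8333)) / 5 = 19.8333/5 = 3.9667
  s[Y,Y] = ((1.8333)·(1.8333) + (-2.1667)·(-2.1667) + (-4.1667)·(-4.1667) + (-0.1667)·(-0.1667) + (1.8333)·(1.8333) + (2.8333)·(2.8333)) / 5 = 36.8333/5 = 7.3667
  Sample standard deviations s_i = √(s[i,i]):
  s(X) = √(5.3667) = 2.3166
  s(Y) = √(7.3667) = 2.7142

Step 3 — r_{ij} = s_{ij} / (s_i · s_j):
  r[X,X] = 1 (diagonal).
  r[X,Y] = 3.9667 / (2.3166 · 2.7142) = 3.9667 / 6.2876 = 0.6309
  r[Y,Y] = 1 (diagonal).

R is symmetric with unit diagonal. Assembling:

R = [[1, 0.6309],
 [0.6309, 1]]


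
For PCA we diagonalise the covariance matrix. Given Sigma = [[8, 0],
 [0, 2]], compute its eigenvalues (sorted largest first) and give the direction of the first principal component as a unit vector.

Step 1 — characteristic polynomial of 2×2 Sigma:
  det(Sigma - λI) = λ² - trace · λ + det = 0.
  trace = 8 + 2 = 10, det = 8·2 - (0)² = 16.
Step 2 — discriminant:
  Δ = trace² - 4·det = 100 - 64 = 36.
Step 3 — eigenvalues:
  λ = (trace ± √Δ)/2 = (10 ± 6)/2,
  λ_1 = 8,  λ_2 = 2.

Step 4 — unit eigenvector for λ_1: Sigma is diagonal, so its eigenvectors are the coordinate axes. λ_1 = 8 is the diagonal entry on the first coordinate axis, hence
  v_1 = (1, 0) (||v_1|| = 1).

λ_1 = 8,  λ_2 = 2;  v_1 ≈ (1, 0)


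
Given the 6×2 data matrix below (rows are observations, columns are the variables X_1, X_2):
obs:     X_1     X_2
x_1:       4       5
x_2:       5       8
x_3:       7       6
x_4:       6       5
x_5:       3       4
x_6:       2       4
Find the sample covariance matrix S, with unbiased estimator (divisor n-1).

Step 1 — column means:
  mean(X_1) = (4 + 5 + 7 + 6 + 3 + 2) / 6 = 27/6 = 4.5
  mean(X_2) = (5 + 8 + 6 + 5 + 4 + 4) / 6 = 32/6 = 5.3333

Step 2 — sample covariance S[i,j] = (1/(n-1)) · Σ_k (x_{k,i} - mean_i) · (x_{k,j} - mean_j), with n-1 = 5.
  S[X_1,X_1] = ((-0.5)·(-0.5) + (0.5)·(0.5) + (2.5)·(2.5) + (1.5)·(1.5) + (-1.5)·(-1.5) + (-2.5)·(-2.5)) / 5 = 17.5/5 = 3.5
  S[X_1,X_2] = ((-0.5)·(-0.3333) + (0.5)·(2.6667) + (2.5)·(0.6667) + (1.5)·(-0.3333) + (-1.5)·(-1.3333) + (-2.5)·(-1.3333)) / 5 = 8/5 = 1.6
  S[X_2,X_2] = ((-0.3333)·(-0.3333) + (2.6667)·(2.6667) + (0.6667)·(0.6667) + (-0.3333)·(-0.3333) + (-1.3333)·(-1.3333) + (-1.3333)·(-1.3333)) / 5 = 11.3333/5 = 2.2667

S is symmetric (S[j,i] = S[i,j]). Assembling:

S = [[3.5, 1.6],
 [1.6, 2.2667]]


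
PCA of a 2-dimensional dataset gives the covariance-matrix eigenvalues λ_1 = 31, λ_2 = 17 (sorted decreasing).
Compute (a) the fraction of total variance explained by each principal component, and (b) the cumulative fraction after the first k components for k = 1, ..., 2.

Step 1 — total variance = trace(Sigma) = Σ λ_i = 31 + 17 = 48.

Step 2 — fraction explained by component i = λ_i / Σ λ:
  PC1: 31/48 = 0.6458
  PC2: 17/48 = 0.3542

Step 3 — cumulative fraction after k components = (λ_1 + ... + λ_k) / Σ λ:
  k = 1: 31/48 = 0.6458
  k = 2: (31 + 17)/48 = 48/48 = 1

Summary (fraction, with percent):

explained: PC1 0.6458 (64.58%), PC2 0.3542 (35.42%);  cumulative: 0.6458, 1


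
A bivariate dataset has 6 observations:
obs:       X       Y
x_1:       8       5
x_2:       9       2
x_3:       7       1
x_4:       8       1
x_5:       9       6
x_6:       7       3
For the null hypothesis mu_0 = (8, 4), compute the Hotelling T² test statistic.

Step 1 — sample mean vector:
  mean(X) = (8 + 9 + 7 + 8 + 9 + 7) / 6 = 48/6 = 8
  mean(Y) = (5 + 2 + 1 + 1 + 6 + 3) / 6 = 18/6 = 3
  x̄ = (8, 3),  deviation x̄ - mu_0 = (8, 3) - (8, 4) = (0, -1).

Step 2 — sample covariance matrix, S[i,j] = (1/(n-1)) · Σ_k (x_{k,i} - mean_i) · (x_{k,j} - mean_j), divisor n-1 = 5:
  S[X,X] = ((0)·(0) + (1)·(1) + (-1)·(-1) + (0)·(0) + (1)·(1) + (-1)·(-1)) / 5 = 4/5 = 0.8
  S[X,Y] = ((0)·(2) + (1)·(-1) + (-1)·(-2) + (0)·(-2) + (1)·(3) + (-1)·(0)) / 5 = 4/5 = 0.8
  S[Y,Y] = ((2)·(2) + (-1)·(-1) + (-2)·(-2) + (-2)·(-2) + (3)·(3) + (0)·(0)) / 5 = 22/5 = 4.4
  S = [[0.8, 0.8],
 [0.8, 4.4]].

Step 3 — invert S. det(S) = 0.8·4.4 - (0.8)² = 2.88.
  S^{-1} = (1/det) · [[d, -b], [-b, a]] = [[1.5278, -0.2778],
 [-0.2778, 0.2778]].

Step 4 — quadratic form (x̄ - mu_0)^T · S^{-1} · (x̄ - mu_0):
  S^{-1} · (x̄ - mu_0) = (0.2778, -0.2778),
  (x̄ - mu_0)^T · [...] = (0)·(0.2778) + (-1)·(-0.2778) = 0.2778.

Step 5 — scale by n: T² = 6 · 0.2778 = 1.6667.

T² ≈ 1.6667
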